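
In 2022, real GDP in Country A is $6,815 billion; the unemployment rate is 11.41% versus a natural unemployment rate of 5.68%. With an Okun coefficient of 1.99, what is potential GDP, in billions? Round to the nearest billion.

Unemployment gap = 11.41 - 5.68 = 5.73 points, so output gap = -1.99 × 5.73 = -11.4027%.
Since Y = Y* × (1 + gap/100), Y* = 6815/0.885973 ≈ 7692 billion.

$7,692 billion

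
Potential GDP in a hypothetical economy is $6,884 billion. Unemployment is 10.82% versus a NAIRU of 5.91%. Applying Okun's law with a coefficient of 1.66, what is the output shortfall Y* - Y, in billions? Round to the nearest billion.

$561 billion

Output gap = -1.66 × (10.82 - 5.91) = -1.66 × 4.91 = -8.1506%.
Actual GDP ≈ 6884 × 0.918494 ≈ 6323 billion, so the shortfall is 6884 - 6323 = 561 billion.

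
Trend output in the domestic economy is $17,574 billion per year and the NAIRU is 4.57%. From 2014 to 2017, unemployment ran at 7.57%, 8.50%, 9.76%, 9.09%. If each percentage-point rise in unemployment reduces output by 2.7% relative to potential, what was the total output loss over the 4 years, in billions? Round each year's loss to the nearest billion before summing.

Year 2014: gap = -2.7 × (7.57 - 4.57) = -8.1%, loss ≈ 17574 × 8.1/100 ≈ 1423.
Year 2015: gap = -2.7 × (8.5 - 4.57) = -10.611%, loss ≈ 17574 × 10.611/100 ≈ 1865.
Year 2016: gap = -2.7 × (9.76 - 4.57) = -14.013%, loss ≈ 17574 × 14.013/100 ≈ 2463.
Year 2017: gap = -2.7 × (9.09 - 4.57) = -12.204%, loss ≈ 17574 × 12.204/100 ≈ 2145.
Total lost output = 1423 + 1865 + 2463 + 2145 = 7896 billion.

$7,896 billion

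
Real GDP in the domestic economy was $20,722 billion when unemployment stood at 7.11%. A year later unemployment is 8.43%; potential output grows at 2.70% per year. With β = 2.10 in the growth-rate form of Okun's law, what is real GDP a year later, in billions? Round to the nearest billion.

Δu = 8.43 - 7.11 = 1.32 points.
Okun's law (growth form): g_Y = g_Y* - β × Δu = 2.70 - 2.10 × (1.32) = 2.7 - 2.772 = -0.072%.
Real GDP in the next year = 20722 × (1 - 0.072/100) = 20722 × 0.99928 ≈ 20707 billion.

$20,707 billion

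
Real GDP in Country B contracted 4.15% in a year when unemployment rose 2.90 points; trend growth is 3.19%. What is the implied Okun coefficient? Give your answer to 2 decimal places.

β ≈ 2.53

Growth form: g_Y = g_Y* - β × Δu, so β = (g_Y* - g_Y)/Δu.
β = (3.19 + 4.15)/2.90 = 7.34/2.90 = 2.53.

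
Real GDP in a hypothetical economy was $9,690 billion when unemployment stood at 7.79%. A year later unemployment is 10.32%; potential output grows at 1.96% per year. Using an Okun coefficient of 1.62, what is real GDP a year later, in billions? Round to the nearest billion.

$9,483 billion

Δu = 10.32 - 7.79 = 2.53 points.
Okun's law (growth form): g_Y = g_Y* - β × Δu = 1.96 - 1.62 × (2.53) = 1.96 - 4.0986 = -2.1386%.
Real GDP in the next year = 9690 × (1 - 2.1386/100) = 9690 × 0.978614 ≈ 9483 billion.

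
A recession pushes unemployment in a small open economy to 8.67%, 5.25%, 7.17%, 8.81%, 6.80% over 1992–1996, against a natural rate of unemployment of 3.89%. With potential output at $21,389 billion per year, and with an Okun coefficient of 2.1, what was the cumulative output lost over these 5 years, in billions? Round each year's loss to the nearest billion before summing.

$7,748 billion

Year 1992: gap = -2.1 × (8.67 - 3.89) = -10.038%, loss ≈ 21389 × 10.038/100 ≈ 2147.
Year 1993: gap = -2.1 × (5.25 - 3.89) = -2.856%, loss ≈ 21389 × 2.856/100 ≈ 611.
Year 1994: gap = -2.1 × (7.17 - 3.89) = -6.888%, loss ≈ 21389 × 6.888/100 ≈ 1473.
Year 1995: gap = -2.1 × (8.81 - 3.89) = -10.332%, loss ≈ 21389 × 10.332/100 ≈ 2210.
Year 1996: gap = -2.1 × (6.8 - 3.89) = -6.111%, loss ≈ 21389 × 6.111/100 ≈ 1307.
Total lost output = 2147 + 611 + 1473 + 2210 + 1307 = 7748 billion.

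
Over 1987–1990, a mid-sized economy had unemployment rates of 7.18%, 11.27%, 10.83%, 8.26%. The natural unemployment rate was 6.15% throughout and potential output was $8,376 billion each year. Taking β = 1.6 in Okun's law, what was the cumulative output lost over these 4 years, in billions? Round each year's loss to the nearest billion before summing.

Year 1987: gap = -1.6 × (7.18 - 6.15) = -1.648%, loss ≈ 8376 × 1.648/100 ≈ 138.
Year 1988: gap = -1.6 × (11.27 - 6.15) = -8.192%, loss ≈ 8376 × 8.192/100 ≈ 686.
Year 1989: gap = -1.6 × (10.83 - 6.15) = -7.488%, loss ≈ 8376 × 7.488/100 ≈ 627.
Year 1990: gap = -1.6 × (8.26 - 6.15) = -3.376%, loss ≈ 8376 × 3.376/100 ≈ 283.
Total lost output = 138 + 686 + 627 + 283 = 1734 billion.

$1,734 billion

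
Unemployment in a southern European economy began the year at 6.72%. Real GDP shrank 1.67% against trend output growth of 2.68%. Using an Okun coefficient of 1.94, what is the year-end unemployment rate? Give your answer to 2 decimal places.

8.96%

Growth-rate Okun's law: g_Y = g_Y* - β × Δu, so Δu = (g_Y* - g_Y)/β.
Δu = (2.68 + 1.67)/1.94 = 4.35/1.94 = 2.24 percentage points.
Year-end unemployment = 6.72 + 2.24 = 8.96%.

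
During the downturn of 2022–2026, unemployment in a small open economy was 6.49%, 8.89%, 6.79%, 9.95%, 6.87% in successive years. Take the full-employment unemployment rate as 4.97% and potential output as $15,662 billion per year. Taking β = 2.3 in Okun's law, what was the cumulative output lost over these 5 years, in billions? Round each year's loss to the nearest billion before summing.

Year 2022: gap = -2.3 × (6.49 - 4.97) = -3.496%, loss ≈ 15662 × 3.496/100 ≈ 548.
Year 2023: gap = -2.3 × (8.89 - 4.97) = -9.016%, loss ≈ 15662 × 9.016/100 ≈ 1412.
Year 2024: gap = -2.3 × (6.79 - 4.97) = -4.186%, loss ≈ 15662 × 4.186/100 ≈ 656.
Year 2025: gap = -2.3 × (9.95 - 4.97) = -11.454%, loss ≈ 15662 × 11.454/100 ≈ 1794.
Year 2026: gap = -2.3 × (6.87 - 4.97) = -4.37%, loss ≈ 15662 × 4.37/100 ≈ 684.
Total lost output = 548 + 1412 + 656 + 1794 + 684 = 5094 billion.

$5,094 billion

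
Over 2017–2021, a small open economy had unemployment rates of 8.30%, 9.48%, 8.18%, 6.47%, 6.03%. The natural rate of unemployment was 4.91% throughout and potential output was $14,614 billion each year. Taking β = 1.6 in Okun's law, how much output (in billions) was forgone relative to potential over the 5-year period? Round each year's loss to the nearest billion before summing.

Year 2017: gap = -1.6 × (8.3 - 4.91) = -5.424%, loss ≈ 14614 × 5.424/100 ≈ 793.
Year 2018: gap = -1.6 × (9.48 - 4.91) = -7.312%, loss ≈ 14614 × 7.312/100 ≈ 1069.
Year 2019: gap = -1.6 × (8.18 - 4.91) = -5.232%, loss ≈ 14614 × 5.232/100 ≈ 765.
Year 2020: gap = -1.6 × (6.47 - 4.91) = -2.496%, loss ≈ 14614 × 2.496/100 ≈ 365.
Year 2021: gap = -1.6 × (6.03 - 4.91) = -1.792%, loss ≈ 14614 × 1.792/100 ≈ 262.
Total lost output = 793 + 1069 + 765 + 365 + 262 = 3254 billion.

$3,254 billion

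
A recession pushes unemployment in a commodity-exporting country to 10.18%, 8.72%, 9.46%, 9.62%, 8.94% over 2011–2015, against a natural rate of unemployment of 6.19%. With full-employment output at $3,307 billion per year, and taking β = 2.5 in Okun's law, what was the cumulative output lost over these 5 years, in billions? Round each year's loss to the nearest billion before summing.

Year 2011: gap = -2.5 × (10.18 - 6.19) = -9.975%, loss ≈ 3307 × 9.975/100 ≈ 330.
Year 2012: gap = -2.5 × (8.72 - 6.19) = -6.325%, loss ≈ 3307 × 6.325/100 ≈ 209.
Year 2013: gap = -2.5 × (9.46 - 6.19) = -8.175%, loss ≈ 3307 × 8.175/100 ≈ 270.
Year 2014: gap = -2.5 × (9.62 - 6.19) = -8.575%, loss ≈ 3307 × 8.575/100 ≈ 284.
Year 2015: gap = -2.5 × (8.94 - 6.19) = -6.875%, loss ≈ 3307 × 6.875/100 ≈ 227.
Total lost output = 330 + 209 + 270 + 284 + 227 = 1320 billion.

$1,320 billion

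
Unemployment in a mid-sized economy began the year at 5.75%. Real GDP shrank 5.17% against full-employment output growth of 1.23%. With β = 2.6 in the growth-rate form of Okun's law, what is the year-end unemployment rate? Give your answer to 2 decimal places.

8.21%

Growth-rate Okun's law: g_Y = g_Y* - β × Δu, so Δu = (g_Y* - g_Y)/β.
Δu = (1.23 + 5.17)/2.6 = 6.4/2.6 = 2.46 percentage points.
Year-end unemployment = 5.75 + 2.46 = 8.21%.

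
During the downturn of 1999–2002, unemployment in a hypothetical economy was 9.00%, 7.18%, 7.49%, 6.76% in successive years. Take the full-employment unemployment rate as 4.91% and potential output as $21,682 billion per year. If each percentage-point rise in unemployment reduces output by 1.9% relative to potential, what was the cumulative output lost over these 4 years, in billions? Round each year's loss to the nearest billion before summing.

Year 1999: gap = -1.9 × (9 - 4.91) = -7.771%, loss ≈ 21682 × 7.771/100 ≈ 1685.
Year 2000: gap = -1.9 × (7.18 - 4.91) = -4.313%, loss ≈ 21682 × 4.313/100 ≈ 935.
Year 2001: gap = -1.9 × (7.49 - 4.91) = -4.902%, loss ≈ 21682 × 4.902/100 ≈ 1063.
Year 2002: gap = -1.9 × (6.76 - 4.91) = -3.515%, loss ≈ 21682 × 3.515/100 ≈ 762.
Total lost output = 1685 + 935 + 1063 + 762 = 4445 billion.

$4,445 billion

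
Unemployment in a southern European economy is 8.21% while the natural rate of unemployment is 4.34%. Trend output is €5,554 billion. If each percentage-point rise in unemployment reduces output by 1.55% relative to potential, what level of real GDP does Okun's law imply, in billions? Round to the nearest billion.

€5,221 billion

Unemployment gap = 8.21 - 4.34 = 3.87 points, so the output gap is -1.55 × 3.87 = -5.9985%.
Actual GDP = 5554 × (1 - 5.9985/100) = 5554 × 0.940015 ≈ 5221 billion.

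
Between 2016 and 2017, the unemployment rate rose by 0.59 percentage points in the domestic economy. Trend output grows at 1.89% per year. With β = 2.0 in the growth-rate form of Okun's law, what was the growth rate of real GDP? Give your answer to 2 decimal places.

0.71%

Growth-rate Okun's law: g_Y = g_Y* - β × Δu.
g_Y = 1.89 - 2.0 × (0.59) = 1.89 - 1.18 = 0.71%, i.e. 0.71% to 2 d.p.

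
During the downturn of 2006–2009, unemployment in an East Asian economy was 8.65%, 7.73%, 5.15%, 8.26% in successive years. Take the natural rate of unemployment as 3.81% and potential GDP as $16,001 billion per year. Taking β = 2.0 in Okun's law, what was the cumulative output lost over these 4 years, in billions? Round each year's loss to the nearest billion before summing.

$4,656 billion

Year 2006: gap = -2.0 × (8.65 - 3.81) = -9.68%, loss ≈ 16001 × 9.68/100 ≈ 1549.
Year 2007: gap = -2.0 × (7.73 - 3.81) = -7.84%, loss ≈ 16001 × 7.84/100 ≈ 1254.
Year 2008: gap = -2.0 × (5.15 - 3.81) = -2.68%, loss ≈ 16001 × 2.68/100 ≈ 429.
Year 2009: gap = -2.0 × (8.26 - 3.81) = -8.9%, loss ≈ 16001 × 8.9/100 ≈ 1424.
Total lost output = 1549 + 1254 + 429 + 1424 = 4656 billion.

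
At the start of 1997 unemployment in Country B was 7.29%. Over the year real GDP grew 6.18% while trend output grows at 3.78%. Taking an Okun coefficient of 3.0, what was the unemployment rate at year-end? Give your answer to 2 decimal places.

Growth-rate Okun's law: g_Y = g_Y* - β × Δu, so Δu = (g_Y* - g_Y)/β.
Δu = (3.78 - 6.18)/3.0 = -2.4/3.0 = -0.80 percentage points.
Year-end unemployment = 7.29 - 0.8 = 6.49%.

6.49%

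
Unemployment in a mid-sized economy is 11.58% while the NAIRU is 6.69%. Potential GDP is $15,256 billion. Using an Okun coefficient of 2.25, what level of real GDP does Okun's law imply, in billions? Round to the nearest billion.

$13,577 billion

Unemployment gap = 11.58 - 6.69 = 4.89 points, so the output gap is -2.25 × 4.89 = -11.0025%.
Actual GDP = 15256 × (1 - 11.0025/100) = 15256 × 0.889975 ≈ 13577 billion.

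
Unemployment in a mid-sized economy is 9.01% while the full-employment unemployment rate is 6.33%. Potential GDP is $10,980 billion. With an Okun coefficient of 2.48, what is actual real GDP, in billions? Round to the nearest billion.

Unemployment gap = 9.01 - 6.33 = 2.68 points, so the output gap is -2.48 × 2.68 = -6.6464%.
Actual GDP = 10980 × (1 - 6.6464/100) = 10980 × 0.933536 ≈ 10250 billion.

$10,250 billion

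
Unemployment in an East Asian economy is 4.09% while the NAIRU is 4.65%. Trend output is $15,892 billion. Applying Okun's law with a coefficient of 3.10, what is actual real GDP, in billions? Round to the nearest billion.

Unemployment gap = 4.09 - 4.65 = -0.56 points, so the output gap is -3.1 × (-0.56) = 1.736%.
Actual GDP = 15892 × (1 + 1.736/100) = 15892 × 1.01736 ≈ 16168 billion.

$16,168 billion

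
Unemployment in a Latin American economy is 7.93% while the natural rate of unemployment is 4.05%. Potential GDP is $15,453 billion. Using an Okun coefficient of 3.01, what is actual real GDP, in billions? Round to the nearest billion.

$13,648 billion

Unemployment gap = 7.93 - 4.05 = 3.88 points, so the output gap is -3.01 × 3.88 = -11.6788%.
Actual GDP = 15453 × (1 - 11.6788/100) = 15453 × 0.883212 ≈ 13648 billion.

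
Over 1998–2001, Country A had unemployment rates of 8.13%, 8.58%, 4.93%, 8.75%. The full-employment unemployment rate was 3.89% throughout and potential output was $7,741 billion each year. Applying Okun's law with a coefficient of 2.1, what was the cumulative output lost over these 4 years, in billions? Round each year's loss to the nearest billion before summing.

$2,410 billion

Year 1998: gap = -2.1 × (8.13 - 3.89) = -8.904%, loss ≈ 7741 × 8.904/100 ≈ 689.
Year 1999: gap = -2.1 × (8.58 - 3.89) = -9.849%, loss ≈ 7741 × 9.849/100 ≈ 762.
Year 2000: gap = -2.1 × (4.93 - 3.89) = -2.184%, loss ≈ 7741 × 2.184/100 ≈ 169.
Year 2001: gap = -2.1 × (8.75 - 3.89) = -10.206%, loss ≈ 7741 × 10.206/100 ≈ 790.
Total lost output = 689 + 762 + 169 + 790 = 2410 billion.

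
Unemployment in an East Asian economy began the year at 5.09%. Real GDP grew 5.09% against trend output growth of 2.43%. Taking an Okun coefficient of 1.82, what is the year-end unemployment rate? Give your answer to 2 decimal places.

Growth-rate Okun's law: g_Y = g_Y* - β × Δu, so Δu = (g_Y* - g_Y)/β.
Δu = (2.43 - 5.09)/1.82 = -2.66/1.82 = -1.46 percentage points.
Year-end unemployment = 5.09 - 1.46 = 3.63%.

3.63%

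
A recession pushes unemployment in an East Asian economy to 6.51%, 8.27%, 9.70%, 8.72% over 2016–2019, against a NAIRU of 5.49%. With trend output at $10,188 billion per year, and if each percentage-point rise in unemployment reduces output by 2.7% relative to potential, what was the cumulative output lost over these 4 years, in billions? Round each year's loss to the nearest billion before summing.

Year 2016: gap = -2.7 × (6.51 - 5.49) = -2.754%, loss ≈ 10188 × 2.754/100 ≈ 281.
Year 2017: gap = -2.7 × (8.27 - 5.49) = -7.506%, loss ≈ 10188 × 7.506/100 ≈ 765.
Year 2018: gap = -2.7 × (9.7 - 5.49) = -11.367%, loss ≈ 10188 × 11.367/100 ≈ 1158.
Year 2019: gap = -2.7 × (8.72 - 5.49) = -8.721%, loss ≈ 10188 × 8.721/100 ≈ 888.
Total lost output = 281 + 765 + 1158 + 888 = 3092 billion.

$3,092 billion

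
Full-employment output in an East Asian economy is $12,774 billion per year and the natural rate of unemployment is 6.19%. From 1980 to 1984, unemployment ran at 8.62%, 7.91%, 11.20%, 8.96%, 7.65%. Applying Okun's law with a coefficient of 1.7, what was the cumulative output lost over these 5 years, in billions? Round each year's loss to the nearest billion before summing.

$2,909 billion

Year 1980: gap = -1.7 × (8.62 - 6.19) = -4.131%, loss ≈ 12774 × 4.131/100 ≈ 528.
Year 1981: gap = -1.7 × (7.91 - 6.19) = -2.924%, loss ≈ 12774 × 2.924/100 ≈ 374.
Year 1982: gap = -1.7 × (11.2 - 6.19) = -8.517%, loss ≈ 12774 × 8.517/100 ≈ 1088.
Year 1983: gap = -1.7 × (8.96 - 6.19) = -4.709%, loss ≈ 12774 × 4.709/100 ≈ 602.
Year 1984: gap = -1.7 × (7.65 - 6.19) = -2.482%, loss ≈ 12774 × 2.482/100 ≈ 317.
Total lost output = 528 + 374 + 1088 + 602 + 317 = 2909 billion.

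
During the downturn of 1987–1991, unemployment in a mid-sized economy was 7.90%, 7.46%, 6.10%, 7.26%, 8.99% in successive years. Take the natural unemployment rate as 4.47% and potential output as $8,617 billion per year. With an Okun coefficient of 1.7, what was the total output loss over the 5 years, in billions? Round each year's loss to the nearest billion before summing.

$2,250 billion

Year 1987: gap = -1.7 × (7.9 - 4.47) = -5.831%, loss ≈ 8617 × 5.831/100 ≈ 502.
Year 1988: gap = -1.7 × (7.46 - 4.47) = -5.083%, loss ≈ 8617 × 5.083/100 ≈ 438.
Year 1989: gap = -1.7 × (6.1 - 4.47) = -2.771%, loss ≈ 8617 × 2.771/100 ≈ 239.
Year 1990: gap = -1.7 × (7.26 - 4.47) = -4.743%, loss ≈ 8617 × 4.743/100 ≈ 409.
Year 1991: gap = -1.7 × (8.99 - 4.47) = -7.684%, loss ≈ 8617 × 7.684/100 ≈ 662.
Total lost output = 502 + 438 + 239 + 409 + 662 = 2250 billion.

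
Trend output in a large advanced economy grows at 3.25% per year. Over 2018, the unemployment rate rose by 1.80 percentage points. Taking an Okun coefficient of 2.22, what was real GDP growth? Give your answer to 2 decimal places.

-0.75%

Growth-rate Okun's law: g_Y = g_Y* - β × Δu.
g_Y = 3.25 - 2.22 × (1.80) = 3.25 - 3.996 = -0.746%, i.e. -0.75% to 2 d.p.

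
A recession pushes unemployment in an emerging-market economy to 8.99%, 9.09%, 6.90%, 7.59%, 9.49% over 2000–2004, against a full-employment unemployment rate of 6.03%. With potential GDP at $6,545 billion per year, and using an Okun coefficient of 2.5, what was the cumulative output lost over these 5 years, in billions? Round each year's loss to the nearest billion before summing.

Year 2000: gap = -2.5 × (8.99 - 6.03) = -7.4%, loss ≈ 6545 × 7.4/100 ≈ 484.
Year 2001: gap = -2.5 × (9.09 - 6.03) = -7.65%, loss ≈ 6545 × 7.65/100 ≈ 501.
Year 2002: gap = -2.5 × (6.9 - 6.03) = -2.175%, loss ≈ 6545 × 2.175/100 ≈ 142.
Year 2003: gap = -2.5 × (7.59 - 6.03) = -3.9%, loss ≈ 6545 × 3.9/100 ≈ 255.
Year 2004: gap = -2.5 × (9.49 - 6.03) = -8.65%, loss ≈ 6545 × 8.65/100 ≈ 566.
Total lost output = 484 + 501 + 142 + 255 + 566 = 1948 billion.

$1,948 billion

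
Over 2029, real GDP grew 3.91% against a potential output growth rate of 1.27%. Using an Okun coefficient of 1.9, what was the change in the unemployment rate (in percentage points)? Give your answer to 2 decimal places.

-1.39 percentage points

Growth-rate Okun's law: g_Y = g_Y* - β × Δu, so Δu = (g_Y* - g_Y)/β.
Δu = (1.27 - 3.91)/1.9 = -2.64/1.9 = -1.39 percentage points.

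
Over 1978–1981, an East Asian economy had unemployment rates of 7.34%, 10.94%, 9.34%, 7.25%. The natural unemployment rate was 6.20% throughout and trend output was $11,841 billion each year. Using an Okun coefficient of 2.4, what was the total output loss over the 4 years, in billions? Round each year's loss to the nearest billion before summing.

$2,861 billion

Year 1978: gap = -2.4 × (7.34 - 6.2) = -2.736%, loss ≈ 11841 × 2.736/100 ≈ 324.
Year 1979: gap = -2.4 × (10.94 - 6.2) = -11.376%, loss ≈ 11841 × 11.376/100 ≈ 1347.
Year 1980: gap = -2.4 × (9.34 - 6.2) = -7.536%, loss ≈ 11841 × 7.536/100 ≈ 892.
Year 1981: gap = -2.4 × (7.25 - 6.2) = -2.52%, loss ≈ 11841 × 2.52/100 ≈ 298.
Total lost output = 324 + 1347 + 892 + 298 = 2861 billion.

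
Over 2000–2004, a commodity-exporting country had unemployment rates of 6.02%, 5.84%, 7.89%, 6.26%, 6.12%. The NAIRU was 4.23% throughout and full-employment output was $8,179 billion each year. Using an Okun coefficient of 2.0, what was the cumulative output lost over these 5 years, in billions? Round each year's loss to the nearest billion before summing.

Year 2000: gap = -2.0 × (6.02 - 4.23) = -3.58%, loss ≈ 8179 × 3.58/100 ≈ 293.
Year 2001: gap = -2.0 × (5.84 - 4.23) = -3.22%, loss ≈ 8179 × 3.22/100 ≈ 263.
Year 2002: gap = -2.0 × (7.89 - 4.23) = -7.32%, loss ≈ 8179 × 7.32/100 ≈ 599.
Year 2003: gap = -2.0 × (6.26 - 4.23) = -4.06%, loss ≈ 8179 × 4.06/100 ≈ 332.
Year 2004: gap = -2.0 × (6.12 - 4.23) = -3.78%, loss ≈ 8179 × 3.78/100 ≈ 309.
Total lost output = 293 + 263 + 599 + 332 + 309 = 1796 billion.

$1,796 billion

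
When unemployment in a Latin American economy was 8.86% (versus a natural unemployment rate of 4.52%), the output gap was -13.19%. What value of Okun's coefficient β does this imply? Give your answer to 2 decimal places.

β ≈ 3.04

Okun's law: output gap = -β × (u - u*).
-13.19 = -β × (8.86 - 4.52) = -β × 4.34, so β = 13.19/4.34 = 3.04.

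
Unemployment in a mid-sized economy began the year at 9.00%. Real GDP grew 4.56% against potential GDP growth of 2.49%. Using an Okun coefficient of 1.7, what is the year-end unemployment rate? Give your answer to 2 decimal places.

Growth-rate Okun's law: g_Y = g_Y* - β × Δu, so Δu = (g_Y* - g_Y)/β.
Δu = (2.49 - 4.56)/1.7 = -2.07/1.7 = -1.22 percentage points.
Year-end unemployment = 9 - 1.22 = 7.78%.

7.78%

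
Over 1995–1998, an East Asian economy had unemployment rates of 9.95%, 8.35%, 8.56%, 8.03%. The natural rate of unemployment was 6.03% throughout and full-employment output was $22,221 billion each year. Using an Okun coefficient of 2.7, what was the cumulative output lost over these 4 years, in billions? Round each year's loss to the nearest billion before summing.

$6,462 billion

Year 1995: gap = -2.7 × (9.95 - 6.03) = -10.584%, loss ≈ 22221 × 10.584/100 ≈ 2352.
Year 1996: gap = -2.7 × (8.35 - 6.03) = -6.264%, loss ≈ 22221 × 6.264/100 ≈ 1392.
Year 1997: gap = -2.7 × (8.56 - 6.03) = -6.831%, loss ≈ 22221 × 6.831/100 ≈ 1518.
Year 1998: gap = -2.7 × (8.03 - 6.03) = -5.4%, loss ≈ 22221 × 5.4/100 ≈ 1200.
Total lost output = 2352 + 1392 + 1518 + 1200 = 6462 billion.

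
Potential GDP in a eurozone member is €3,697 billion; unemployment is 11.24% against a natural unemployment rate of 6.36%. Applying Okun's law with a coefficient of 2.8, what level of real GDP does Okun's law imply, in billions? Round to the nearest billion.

€3,192 billion

Unemployment gap = 11.24 - 6.36 = 4.88 points, so the output gap is -2.8 × 4.88 = -13.664%.
Actual GDP = 3697 × (1 - 13.664/100) = 3697 × 0.86336 ≈ 3192 billion.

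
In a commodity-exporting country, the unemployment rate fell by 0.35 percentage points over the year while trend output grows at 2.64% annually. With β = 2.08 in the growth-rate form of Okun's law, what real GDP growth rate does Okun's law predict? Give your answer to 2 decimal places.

3.37%

Growth-rate Okun's law: g_Y = g_Y* - β × Δu.
g_Y = 2.64 - 2.08 × (-0.35) = 2.64 + 0.728 = 3.368%, i.e. 3.37% to 2 d.p.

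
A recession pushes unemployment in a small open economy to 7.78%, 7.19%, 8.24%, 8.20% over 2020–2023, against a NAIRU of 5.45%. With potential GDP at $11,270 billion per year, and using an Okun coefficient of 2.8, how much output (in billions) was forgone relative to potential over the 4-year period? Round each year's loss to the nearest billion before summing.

$3,032 billion

Year 2020: gap = -2.8 × (7.78 - 5.45) = -6.524%, loss ≈ 11270 × 6.524/100 ≈ 735.
Year 2021: gap = -2.8 × (7.19 - 5.45) = -4.872%, loss ≈ 11270 × 4.872/100 ≈ 549.
Year 2022: gap = -2.8 × (8.24 - 5.45) = -7.812%, loss ≈ 11270 × 7.812/100 ≈ 880.
Year 2023: gap = -2.8 × (8.2 - 5.45) = -7.7%, loss ≈ 11270 × 7.7/100 ≈ 868.
Total lost output = 735 + 549 + 880 + 868 = 3032 billion.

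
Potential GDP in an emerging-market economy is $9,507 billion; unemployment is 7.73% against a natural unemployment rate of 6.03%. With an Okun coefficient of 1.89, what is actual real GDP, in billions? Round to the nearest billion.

Unemployment gap = 7.73 - 6.03 = 1.7 points, so the output gap is -1.89 × 1.7 = -3.213%.
Actual GDP = 9507 × (1 - 3.213/100) = 9507 × 0.96787 ≈ 9202 billion.

$9,202 billion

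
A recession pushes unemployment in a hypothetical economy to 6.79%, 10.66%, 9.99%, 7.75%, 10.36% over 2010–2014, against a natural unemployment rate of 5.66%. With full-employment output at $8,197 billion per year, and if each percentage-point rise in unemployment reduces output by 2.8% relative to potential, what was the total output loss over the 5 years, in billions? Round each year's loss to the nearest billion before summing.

Year 2010: gap = -2.8 × (6.79 - 5.66) = -3.164%, loss ≈ 8197 × 3.164/100 ≈ 259.
Year 2011: gap = -2.8 × (10.66 - 5.66) = -14%, loss ≈ 8197 × 14/100 ≈ 1148.
Year 2012: gap = -2.8 × (9.99 - 5.66) = -12.124%, loss ≈ 8197 × 12.124/100 ≈ 994.
Year 2013: gap = -2.8 × (7.75 - 5.66) = -5.852%, loss ≈ 8197 × 5.852/100 ≈ 480.
Year 2014: gap = -2.8 × (10.36 - 5.66) = -13.16%, loss ≈ 8197 × 13.16/100 ≈ 1079.
Total lost output = 259 + 1148 + 994 + 480 + 1079 = 3960 billion.

$3,960 billion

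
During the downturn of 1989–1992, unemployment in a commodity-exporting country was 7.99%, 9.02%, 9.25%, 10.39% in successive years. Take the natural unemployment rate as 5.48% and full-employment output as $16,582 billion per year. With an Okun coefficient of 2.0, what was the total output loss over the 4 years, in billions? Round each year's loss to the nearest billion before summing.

Year 1989: gap = -2.0 × (7.99 - 5.48) = -5.02%, loss ≈ 16582 × 5.02/100 ≈ 832.
Year 1990: gap = -2.0 × (9.02 - 5.48) = -7.08%, loss ≈ 16582 × 7.08/100 ≈ 1174.
Year 1991: gap = -2.0 × (9.25 - 5.48) = -7.54%, loss ≈ 16582 × 7.54/100 ≈ 1250.
Year 1992: gap = -2.0 × (10.39 - 5.48) = -9.82%, loss ≈ 16582 × 9.82/100 ≈ 1628.
Total lost output = 832 + 1174 + 1250 + 1628 = 4884 billion.

$4,884 billion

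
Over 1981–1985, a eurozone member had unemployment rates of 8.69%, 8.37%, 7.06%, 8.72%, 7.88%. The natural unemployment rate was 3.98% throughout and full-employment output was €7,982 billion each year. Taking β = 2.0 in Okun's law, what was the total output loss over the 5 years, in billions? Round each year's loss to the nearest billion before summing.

€3,325 billion

Year 1981: gap = -2.0 × (8.69 - 3.98) = -9.42%, loss ≈ 7982 × 9.42/100 ≈ 752.
Year 1982: gap = -2.0 × (8.37 - 3.98) = -8.78%, loss ≈ 7982 × 8.78/100 ≈ 701.
Year 1983: gap = -2.0 × (7.06 - 3.98) = -6.16%, loss ≈ 7982 × 6.16/100 ≈ 492.
Year 1984: gap = -2.0 × (8.72 - 3.98) = -9.48%, loss ≈ 7982 × 9.48/100 ≈ 757.
Year 1985: gap = -2.0 × (7.88 - 3.98) = -7.8%, loss ≈ 7982 × 7.8/100 ≈ 623.
Total lost output = 752 + 701 + 492 + 757 + 623 = 3325 billion.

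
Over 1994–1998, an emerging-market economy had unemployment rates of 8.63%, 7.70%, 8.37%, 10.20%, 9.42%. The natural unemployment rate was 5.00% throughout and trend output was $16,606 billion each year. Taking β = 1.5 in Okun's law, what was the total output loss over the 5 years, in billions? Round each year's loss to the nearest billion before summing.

Year 1994: gap = -1.5 × (8.63 - 5) = -5.445%, loss ≈ 16606 × 5.445/100 ≈ 904.
Year 1995: gap = -1.5 × (7.7 - 5) = -4.05%, loss ≈ 16606 × 4.05/100 ≈ 673.
Year 1996: gap = -1.5 × (8.37 - 5) = -5.055%, loss ≈ 16606 × 5.055/100 ≈ 839.
Year 1997: gap = -1.5 × (10.2 - 5) = -7.8%, loss ≈ 16606 × 7.8/100 ≈ 1295.
Year 1998: gap = -1.5 × (9.42 - 5) = -6.63%, loss ≈ 16606 × 6.63/100 ≈ 1101.
Total lost output = 904 + 673 + 839 + 1295 + 1101 = 4812 billion.

$4,812 billion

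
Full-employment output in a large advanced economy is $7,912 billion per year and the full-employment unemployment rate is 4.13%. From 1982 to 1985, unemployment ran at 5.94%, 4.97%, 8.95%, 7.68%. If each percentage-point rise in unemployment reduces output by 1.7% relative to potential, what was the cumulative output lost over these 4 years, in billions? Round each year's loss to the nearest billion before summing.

Year 1982: gap = -1.7 × (5.94 - 4.13) = -3.077%, loss ≈ 7912 × 3.077/100 ≈ 243.
Year 1983: gap = -1.7 × (4.97 - 4.13) = -1.428%, loss ≈ 7912 × 1.428/100 ≈ 113.
Year 1984: gap = -1.7 × (8.95 - 4.13) = -8.194%, loss ≈ 7912 × 8.194/100 ≈ 648.
Year 1985: gap = -1.7 × (7.68 - 4.13) = -6.035%, loss ≈ 7912 × 6.035/100 ≈ 477.
Total lost output = 243 + 113 + 648 + 477 = 1481 billion.

$1,481 billion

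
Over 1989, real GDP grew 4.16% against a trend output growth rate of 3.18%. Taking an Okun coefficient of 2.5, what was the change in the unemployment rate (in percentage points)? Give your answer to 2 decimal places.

-0.39 percentage points

Growth-rate Okun's law: g_Y = g_Y* - β × Δu, so Δu = (g_Y* - g_Y)/β.
Δu = (3.18 - 4.16)/2.5 = -0.98/2.5 = -0.39 percentage points.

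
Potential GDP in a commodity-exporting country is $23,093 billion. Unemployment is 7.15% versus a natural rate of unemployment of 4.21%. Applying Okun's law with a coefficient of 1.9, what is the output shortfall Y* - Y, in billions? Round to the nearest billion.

Output gap = -1.9 × (7.15 - 4.21) = -1.9 × 2.94 = -5.586%.
Actual GDP ≈ 23093 × 0.94414 ≈ 21803 billion, so the shortfall is 23093 - 21803 = 1290 billion.

$1,290 billion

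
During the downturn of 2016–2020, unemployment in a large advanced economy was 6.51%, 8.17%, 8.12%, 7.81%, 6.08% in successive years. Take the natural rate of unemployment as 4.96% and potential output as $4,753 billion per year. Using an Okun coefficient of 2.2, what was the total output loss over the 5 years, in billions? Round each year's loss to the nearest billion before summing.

Year 2016: gap = -2.2 × (6.51 - 4.96) = -3.41%, loss ≈ 4753 × 3.41/100 ≈ 162.
Year 2017: gap = -2.2 × (8.17 - 4.96) = -7.062%, loss ≈ 4753 × 7.062/100 ≈ 336.
Year 2018: gap = -2.2 × (8.12 - 4.96) = -6.952%, loss ≈ 4753 × 6.952/100 ≈ 330.
Year 2019: gap = -2.2 × (7.81 - 4.96) = -6.27%, loss ≈ 4753 × 6.27/100 ≈ 298.
Year 2020: gap = -2.2 × (6.08 - 4.96) = -2.464%, loss ≈ 4753 × 2.464/100 ≈ 117.
Total lost output = 162 + 336 + 330 + 298 + 117 = 1243 billion.

$1,243 billion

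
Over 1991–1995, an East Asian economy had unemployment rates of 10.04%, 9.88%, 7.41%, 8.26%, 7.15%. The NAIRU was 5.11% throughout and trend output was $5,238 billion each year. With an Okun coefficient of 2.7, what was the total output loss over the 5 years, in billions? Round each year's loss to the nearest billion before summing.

Year 1991: gap = -2.7 × (10.04 - 5.11) = -13.311%, loss ≈ 5238 × 13.311/100 ≈ 697.
Year 1992: gap = -2.7 × (9.88 - 5.11) = -12.879%, loss ≈ 5238 × 12.879/100 ≈ 675.
Year 1993: gap = -2.7 × (7.41 - 5.11) = -6.21%, loss ≈ 5238 × 6.21/100 ≈ 325.
Year 1994: gap = -2.7 × (8.26 - 5.11) = -8.505%, loss ≈ 5238 × 8.505/100 ≈ 445.
Year 1995: gap = -2.7 × (7.15 - 5.11) = -5.508%, loss ≈ 5238 × 5.508/100 ≈ 289.
Total lost output = 697 + 675 + 325 + 445 + 289 = 2431 billion.

$2,431 billion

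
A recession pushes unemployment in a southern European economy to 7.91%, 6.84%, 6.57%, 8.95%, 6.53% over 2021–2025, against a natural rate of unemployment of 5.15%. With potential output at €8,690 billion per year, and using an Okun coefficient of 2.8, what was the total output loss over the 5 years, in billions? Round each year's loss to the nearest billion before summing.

Year 2021: gap = -2.8 × (7.91 - 5.15) = -7.728%, loss ≈ 8690 × 7.728/100 ≈ 672.
Year 2022: gap = -2.8 × (6.84 - 5.15) = -4.732%, loss ≈ 8690 × 4.732/100 ≈ 411.
Year 2023: gap = -2.8 × (6.57 - 5.15) = -3.976%, loss ≈ 8690 × 3.976/100 ≈ 346.
Year 2024: gap = -2.8 × (8.95 - 5.15) = -10.64%, loss ≈ 8690 × 10.64/100 ≈ 925.
Year 2025: gap = -2.8 × (6.53 - 5.15) = -3.864%, loss ≈ 8690 × 3.864/100 ≈ 336.
Total lost output = 672 + 411 + 346 + 925 + 336 = 2690 billion.

€2,690 billion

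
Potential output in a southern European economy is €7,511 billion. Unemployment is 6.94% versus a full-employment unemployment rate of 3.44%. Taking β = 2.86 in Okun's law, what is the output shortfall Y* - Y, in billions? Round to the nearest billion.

€752 billion

Output gap = -2.86 × (6.94 - 3.44) = -2.86 × 3.5 = -10.01%.
Actual GDP ≈ 7511 × 0.8999 ≈ 6759 billion, so the shortfall is 7511 - 6759 = 752 billion.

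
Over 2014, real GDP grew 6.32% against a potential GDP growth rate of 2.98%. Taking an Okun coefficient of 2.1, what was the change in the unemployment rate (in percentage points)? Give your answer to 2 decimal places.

-1.59 percentage points

Growth-rate Okun's law: g_Y = g_Y* - β × Δu, so Δu = (g_Y* - g_Y)/β.
Δu = (2.98 - 6.32)/2.1 = -3.34/2.1 = -1.59 percentage points.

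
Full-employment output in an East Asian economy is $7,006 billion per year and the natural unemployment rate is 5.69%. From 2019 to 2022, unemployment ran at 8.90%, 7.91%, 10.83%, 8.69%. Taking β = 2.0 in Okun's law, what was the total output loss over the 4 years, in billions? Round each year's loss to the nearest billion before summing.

Year 2019: gap = -2.0 × (8.9 - 5.69) = -6.42%, loss ≈ 7006 × 6.42/100 ≈ 450.
Year 2020: gap = -2.0 × (7.91 - 5.69) = -4.44%, loss ≈ 7006 × 4.44/100 ≈ 311.
Year 2021: gap = -2.0 × (10.83 - 5.69) = -10.28%, loss ≈ 7006 × 10.28/100 ≈ 720.
Year 2022: gap = -2.0 × (8.69 - 5.69) = -6%, loss ≈ 7006 × 6/100 ≈ 420.
Total lost output = 450 + 311 + 720 + 420 = 1901 billion.

$1,901 billion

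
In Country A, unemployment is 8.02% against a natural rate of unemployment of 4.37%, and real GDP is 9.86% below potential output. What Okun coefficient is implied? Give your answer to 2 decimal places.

Okun's law: output gap = -β × (u - u*).
-9.86 = -β × (8.02 - 4.37) = -β × 3.65, so β = 9.86/3.65 = 2.70.

β ≈ 2.70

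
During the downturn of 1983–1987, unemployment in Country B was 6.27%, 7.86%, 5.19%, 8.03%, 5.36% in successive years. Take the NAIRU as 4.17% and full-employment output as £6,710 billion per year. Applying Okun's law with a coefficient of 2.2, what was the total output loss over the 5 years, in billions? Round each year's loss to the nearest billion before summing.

Year 1983: gap = -2.2 × (6.27 - 4.17) = -4.62%, loss ≈ 6710 × 4.62/100 ≈ 310.
Year 1984: gap = -2.2 × (7.86 - 4.17) = -8.118%, loss ≈ 6710 × 8.118/100 ≈ 545.
Year 1985: gap = -2.2 × (5.19 - 4.17) = -2.244%, loss ≈ 6710 × 2.244/100 ≈ 151.
Year 1986: gap = -2.2 × (8.03 - 4.17) = -8.492%, loss ≈ 6710 × 8.492/100 ≈ 570.
Year 1987: gap = -2.2 × (5.36 - 4.17) = -2.618%, loss ≈ 6710 × 2.618/100 ≈ 176.
Total lost output = 310 + 545 + 151 + 570 + 176 = 1752 billion.

£1,752 billion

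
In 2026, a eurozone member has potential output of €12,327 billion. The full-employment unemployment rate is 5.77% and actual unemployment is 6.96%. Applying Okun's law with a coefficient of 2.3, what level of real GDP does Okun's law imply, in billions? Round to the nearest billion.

Unemployment gap = 6.96 - 5.77 = 1.19 points, so the output gap is -2.3 × 1.19 = -2.737%.
Actual GDP = 12327 × (1 - 2.737/100) = 12327 × 0.97263 ≈ 11990 billion.

€11,990 billion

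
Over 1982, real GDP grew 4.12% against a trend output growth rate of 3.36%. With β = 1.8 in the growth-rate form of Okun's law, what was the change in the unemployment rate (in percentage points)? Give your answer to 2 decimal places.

-0.42 percentage points

Growth-rate Okun's law: g_Y = g_Y* - β × Δu, so Δu = (g_Y* - g_Y)/β.
Δu = (3.36 - 4.12)/1.8 = -0.76/1.8 = -0.42 percentage points.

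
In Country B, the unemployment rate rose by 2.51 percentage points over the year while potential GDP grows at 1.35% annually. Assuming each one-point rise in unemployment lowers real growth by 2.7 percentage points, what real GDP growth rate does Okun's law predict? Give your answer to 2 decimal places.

-5.43%

Growth-rate Okun's law: g_Y = g_Y* - β × Δu.
g_Y = 1.35 - 2.7 × (2.51) = 1.35 - 6.777 = -5.427%, i.e. -5.43% to 2 d.p.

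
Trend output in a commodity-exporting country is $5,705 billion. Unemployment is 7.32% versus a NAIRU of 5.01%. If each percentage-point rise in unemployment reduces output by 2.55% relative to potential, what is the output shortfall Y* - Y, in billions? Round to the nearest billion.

$336 billion

Output gap = -2.55 × (7.32 - 5.01) = -2.55 × 2.31 = -5.8905%.
Actual GDP ≈ 5705 × 0.941095 ≈ 5369 billion, so the shortfall is 5705 - 5369 = 336 billion.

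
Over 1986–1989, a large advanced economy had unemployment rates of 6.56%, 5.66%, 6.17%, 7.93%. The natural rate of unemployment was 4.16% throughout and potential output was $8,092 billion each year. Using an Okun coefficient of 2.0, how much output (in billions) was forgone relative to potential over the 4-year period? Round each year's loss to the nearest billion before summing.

$1,566 billion

Year 1986: gap = -2.0 × (6.56 - 4.16) = -4.8%, loss ≈ 8092 × 4.8/100 ≈ 388.
Year 1987: gap = -2.0 × (5.66 - 4.16) = -3%, loss ≈ 8092 × 3/100 ≈ 243.
Year 1988: gap = -2.0 × (6.17 - 4.16) = -4.02%, loss ≈ 8092 × 4.02/100 ≈ 325.
Year 1989: gap = -2.0 × (7.93 - 4.16) = -7.54%, loss ≈ 8092 × 7.54/100 ≈ 610.
Total lost output = 388 + 243 + 325 + 610 = 1566 billion.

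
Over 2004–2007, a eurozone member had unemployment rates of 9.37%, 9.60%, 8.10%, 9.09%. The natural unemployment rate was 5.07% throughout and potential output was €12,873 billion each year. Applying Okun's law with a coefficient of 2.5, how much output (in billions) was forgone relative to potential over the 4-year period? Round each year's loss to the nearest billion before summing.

€5,111 billion

Year 2004: gap = -2.5 × (9.37 - 5.07) = -10.75%, loss ≈ 12873 × 10.75/100 ≈ 1384.
Year 2005: gap = -2.5 × (9.6 - 5.07) = -11.325%, loss ≈ 12873 × 11.325/100 ≈ 1458.
Year 2006: gap = -2.5 × (8.1 - 5.07) = -7.575%, loss ≈ 12873 × 7.575/100 ≈ 975.
Year 2007: gap = -2.5 × (9.09 - 5.07) = -10.05%, loss ≈ 12873 × 10.05/100 ≈ 1294.
Total lost output = 1384 + 1458 + 975 + 1294 = 5111 billion.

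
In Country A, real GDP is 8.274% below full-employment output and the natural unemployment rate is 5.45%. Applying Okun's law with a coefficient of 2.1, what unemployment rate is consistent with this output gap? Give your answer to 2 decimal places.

From Okun's law, u - u* = -(output gap)/β = -(-8.274)/2.1 = 3.94 points.
So u = 5.45 + 3.94 = 9.39%.

9.39%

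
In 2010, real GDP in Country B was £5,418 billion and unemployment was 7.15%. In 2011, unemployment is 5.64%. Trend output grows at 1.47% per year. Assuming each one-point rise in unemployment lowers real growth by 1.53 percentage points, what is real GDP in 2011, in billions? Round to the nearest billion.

£5,623 billion

Δu = 5.64 - 7.15 = -1.51 points.
Okun's law (growth form): g_Y = g_Y* - β × Δu = 1.47 - 1.53 × (-1.51) = 1.47 + 2.3103 = 3.7803%.
Real GDP in the next year = 5418 × (1 + 3.7803/100) = 5418 × 1.037803 ≈ 5623 billion.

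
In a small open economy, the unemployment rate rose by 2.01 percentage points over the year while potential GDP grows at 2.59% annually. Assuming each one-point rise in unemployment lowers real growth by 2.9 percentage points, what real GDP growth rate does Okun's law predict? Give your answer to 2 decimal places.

-3.24%

Growth-rate Okun's law: g_Y = g_Y* - β × Δu.
g_Y = 2.59 - 2.9 × (2.01) = 2.59 - 5.829 = -3.239%, i.e. -3.24% to 2 d.p.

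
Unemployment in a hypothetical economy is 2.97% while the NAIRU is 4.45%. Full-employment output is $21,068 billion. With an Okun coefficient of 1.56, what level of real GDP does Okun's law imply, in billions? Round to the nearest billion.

$21,554 billion

Unemployment gap = 2.97 - 4.45 = -1.48 points, so the output gap is -1.56 × (-1.48) = 2.3088%.
Actual GDP = 21068 × (1 + 2.3088/100) = 21068 × 1.023088 ≈ 21554 billion.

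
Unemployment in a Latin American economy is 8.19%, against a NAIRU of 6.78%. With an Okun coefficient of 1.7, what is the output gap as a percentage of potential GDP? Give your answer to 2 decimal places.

-2.40%

The unemployment gap is 8.19 - 6.78 = 1.41 percentage points.
Okun's law gives an output gap of -1.7 × 1.41 = -2.397%, i.e. 2.40% below potential.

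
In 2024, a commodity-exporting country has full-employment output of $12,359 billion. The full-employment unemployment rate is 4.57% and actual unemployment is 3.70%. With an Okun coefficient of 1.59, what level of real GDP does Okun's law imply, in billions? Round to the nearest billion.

$12,530 billion

Unemployment gap = 3.7 - 4.57 = -0.87 points, so the output gap is -1.59 × (-0.87) = 1.3833%.
Actual GDP = 12359 × (1 + 1.3833/100) = 12359 × 1.013833 ≈ 12530 billion.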